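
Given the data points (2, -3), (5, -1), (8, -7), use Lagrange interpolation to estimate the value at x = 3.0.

Lagrange interpolation formula:
P(x) = Σ yᵢ × Lᵢ(x)
where Lᵢ(x) = Π_{j≠i} (x - xⱼ)/(xᵢ - xⱼ)

L_0(3.0) = (3.0 - 5)/(2 - 5) × (3.0 - 8)/(2 - 8) = 0.555556
L_1(3.0) = (3.0 - 2)/(5 - 2) × (3.0 - 8)/(5 - 8) = 0.555556
L_2(3.0) = (3.0 - 2)/(8 - 2) × (3.0 - 5)/(8 - 5) = -0.111111

P(3.0) = (-3)×L_0(3.0) + (-1)×L_1(3.0) + (-7)×L_2(3.0)
P(3.0) = -1.444444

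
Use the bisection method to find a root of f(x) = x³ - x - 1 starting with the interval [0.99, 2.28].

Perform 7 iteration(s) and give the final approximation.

f(x) = x³ - x - 1
Initial interval: [0.99, 2.28]

Iteration 1:
  c_1 = (0.990000 + 2.280000)/2 = 1.635000
  f(c_1) = f(1.635000) = 1.735723
  f(a) × f(c) < 0, new interval: [0.990000, 1.635000]
Iteration 2:
  c_2 = (0.990000 + 1.635000)/2 = 1.312500
  f(c_2) = f(1.312500) = -0.051514
  f(a) × f(c) ≥ 0, new interval: [1.312500, 1.635000]
Iteration 3:
  c_3 = (1.312500 + 1.635000)/2 = 1.473750
  f(c_3) = f(1.473750) = 0.727145
  f(a) × f(c) < 0, new interval: [1.312500, 1.473750]
Iteration 4:
  c_4 = (1.312500 + 1.473750)/2 = 1.393125
  f(c_4) = f(1.393125) = 0.310648
  f(a) × f(c) < 0, new interval: [1.312500, 1.393125]
Iteration 5:
  c_5 = (1.312500 + 1.393125)/2 = 1.352812
  f(c_5) = f(1.352812) = 0.122972
  f(a) × f(c) < 0, new interval: [1.312500, 1.352812]
Iteration 6:
  c_6 = (1.312500 + 1.352812)/2 = 1.332656
  f(c_6) = f(1.332656) = 0.034105
  f(a) × f(c) < 0, new interval: [1.312500, 1.332656]
Iteration 7:
  c_7 = (1.312500 + 1.332656)/2 = 1.322578
  f(c_7) = f(1.322578) = -0.009107
  f(a) × f(c) ≥ 0, new interval: [1.322578, 1.332656]

After 7 iteration(s), the approximation is c_7 = 1.322578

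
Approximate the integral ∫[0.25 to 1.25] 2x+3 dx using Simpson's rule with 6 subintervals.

f(x) = 2x+3
a = 0.25, b = 1.25, n = 6
h = (b - a)/n = 0.166667

Simpson's rule: (h/3)[f(x₀) + 4f(x₁) + 2f(x₂) + ... + f(xₙ)]

x_0 = 0.2500, f(x_0) = 3.500000, coefficient = 1
x_1 = 0.4167, f(x_1) = 3.833333, coefficient = 4
x_2 = 0.5833, f(x_2) = 4.166667, coefficient = 2
x_3 = 0.7500, f(x_3) = 4.500000, coefficient = 4
x_4 = 0.9167, f(x_4) = 4.833333, coefficient = 2
x_5 = 1.0833, f(x_5) = 5.166667, coefficient = 4
x_6 = 1.2500, f(x_6) = 5.500000, coefficient = 1

I ≈ (0.166667/3) × 81.000000 = 4.500000
Exact value: 4.500000
Error: 0.000000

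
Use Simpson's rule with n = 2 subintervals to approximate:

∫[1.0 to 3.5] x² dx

f(x) = x²
a = 1.0, b = 3.5, n = 2
h = (b - a)/n = 1.250000

Simpson's rule: (h/3)[f(x₀) + 4f(x₁) + 2f(x₂) + ... + f(xₙ)]

x_0 = 1.0000, f(x_0) = 1.000000, coefficient = 1
x_1 = 2.2500, f(x_1) = 5.062500, coefficient = 4
x_2 = 3.5000, f(x_2) = 12.250000, coefficient = 1

I ≈ (1.250000/3) × 33.500000 = 13.958333
Exact value: 13.958333
Error: 0.000000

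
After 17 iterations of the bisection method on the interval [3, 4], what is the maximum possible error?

Bisection error bound: |error| ≤ (b-a)/2^n
|error| ≤ (4 - 3)/2^17 = 1/2^17
|error| ≤ 0.0000076294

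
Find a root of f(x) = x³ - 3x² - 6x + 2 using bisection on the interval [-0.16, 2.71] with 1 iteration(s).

f(x) = x³ - 3x² - 6x + 2
Initial interval: [-0.16, 2.71]

Iteration 1:
  c_1 = (-0.160000 + 2.710000)/2 = 1.275000
  f(c_1) = f(1.275000) = -8.454203
  f(a) × f(c) < 0, new interval: [-0.160000, 1.275000]

After 1 iteration(s), the approximation is c_1 = 1.275000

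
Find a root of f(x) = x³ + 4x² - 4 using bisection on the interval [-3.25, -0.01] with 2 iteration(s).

f(x) = x³ + 4x² - 4
Initial interval: [-3.25, -0.01]

Iteration 1:
  c_1 = (-3.250000 + (-0.010000))/2 = -1.630000
  f(c_1) = f(-1.630000) = 2.296853
  f(a) × f(c) ≥ 0, new interval: [-1.630000, -0.010000]
Iteration 2:
  c_2 = (-1.630000 + (-0.010000))/2 = -0.820000
  f(c_2) = f(-0.820000) = -1.861768
  f(a) × f(c) < 0, new interval: [-1.630000, -0.820000]

After 2 iteration(s), the approximation is c_2 = -0.820000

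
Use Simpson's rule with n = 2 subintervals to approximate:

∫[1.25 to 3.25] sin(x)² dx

f(x) = sin(x)²
a = 1.25, b = 3.25, n = 2
h = (b - a)/n = 1.000000

Simpson's rule: (h/3)[f(x₀) + 4f(x₁) + 2f(x₂) + ... + f(xₙ)]

x_0 = 1.2500, f(x_0) = 0.900572, coefficient = 1
x_1 = 2.2500, f(x_1) = 0.605398, coefficient = 4
x_2 = 3.2500, f(x_2) = 0.011706, coefficient = 1

I ≈ (1.000000/3) × 3.333870 = 1.111290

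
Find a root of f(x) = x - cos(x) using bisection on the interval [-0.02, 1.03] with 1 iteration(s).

f(x) = x - cos(x)
Initial interval: [-0.02, 1.03]

Iteration 1:
  c_1 = (-0.020000 + 1.030000)/2 = 0.505000
  f(c_1) = f(0.505000) = -0.370174
  f(a) × f(c) ≥ 0, new interval: [0.505000, 1.030000]

After 1 iteration(s), the approximation is c_1 = 0.505000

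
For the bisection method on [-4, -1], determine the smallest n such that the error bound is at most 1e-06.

We need (b-a)/2^n ≤ 1e-06
(-1 - (-4))/2^n ≤ 1e-06
3/2^n ≤ 1e-06
2^n ≥ 3000000
n ≥ log₂(3000000) = 21.52
n ≥ 22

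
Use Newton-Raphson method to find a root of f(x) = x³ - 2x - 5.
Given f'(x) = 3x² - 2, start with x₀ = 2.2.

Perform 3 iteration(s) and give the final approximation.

f(x) = x³ - 2x - 5
f'(x) = 3x² - 2
x₀ = 2.2

Newton-Raphson formula: x_{n+1} = x_n - f(x_n)/f'(x_n)

Iteration 1:
  f(2.200000) = 1.248000
  f'(2.200000) = 12.520000
  x_1 = 2.200000 - 1.248000/12.520000 = 2.100319
Iteration 2:
  f(2.100319) = 0.064589
  f'(2.100319) = 11.234026
  x_2 = 2.100319 - 0.064589/11.234026 = 2.094570
Iteration 3:
  f(2.094570) = 0.000208
  f'(2.094570) = 11.161672
  x_3 = 2.094570 - 0.000208/11.161672 = 2.094551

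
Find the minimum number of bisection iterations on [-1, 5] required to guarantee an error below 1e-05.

We need (b-a)/2^n ≤ 1e-05
(5 - (-1))/2^n ≤ 1e-05
6/2^n ≤ 1e-05
2^n ≥ 600000
n ≥ log₂(600000) = 19.19
n ≥ 20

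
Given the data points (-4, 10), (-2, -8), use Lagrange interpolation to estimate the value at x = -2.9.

Lagrange interpolation formula:
P(x) = Σ yᵢ × Lᵢ(x)
where Lᵢ(x) = Π_{j≠i} (x - xⱼ)/(xᵢ - xⱼ)

L_0(-2.9) = (-2.9 - (-2))/(-4 - (-2)) = 0.450000
L_1(-2.9) = (-2.9 - (-4))/(-2 - (-4)) = 0.550000

P(-2.9) = 10×L_0(-2.9) + (-8)×L_1(-2.9)
P(-2.9) = 0.100000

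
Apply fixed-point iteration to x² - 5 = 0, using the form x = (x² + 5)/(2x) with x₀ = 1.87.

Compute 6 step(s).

Equation: x² - 5 = 0
Fixed-point form: x = (x² + 5)/(2x)
x₀ = 1.87

x_1 = g(1.870000) = 2.271898
x_2 = g(2.271898) = 2.236351
x_3 = g(2.236351) = 2.236068
x_4 = g(2.236068) = 2.236068
x_5 = g(2.236068) = 2.236068
x_6 = g(2.236068) = 2.236068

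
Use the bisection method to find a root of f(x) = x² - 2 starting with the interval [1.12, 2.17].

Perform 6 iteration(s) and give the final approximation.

f(x) = x² - 2
Initial interval: [1.12, 2.17]

Iteration 1:
  c_1 = (1.120000 + 2.170000)/2 = 1.645000
  f(c_1) = f(1.645000) = 0.706025
  f(a) × f(c) < 0, new interval: [1.120000, 1.645000]
Iteration 2:
  c_2 = (1.120000 + 1.645000)/2 = 1.382500
  f(c_2) = f(1.382500) = -0.088694
  f(a) × f(c) ≥ 0, new interval: [1.382500, 1.645000]
Iteration 3:
  c_3 = (1.382500 + 1.645000)/2 = 1.513750
  f(c_3) = f(1.513750) = 0.291439
  f(a) × f(c) < 0, new interval: [1.382500, 1.513750]
Iteration 4:
  c_4 = (1.382500 + 1.513750)/2 = 1.448125
  f(c_4) = f(1.448125) = 0.097066
  f(a) × f(c) < 0, new interval: [1.382500, 1.448125]
Iteration 5:
  c_5 = (1.382500 + 1.448125)/2 = 1.415313
  f(c_5) = f(1.415313) = 0.003109
  f(a) × f(c) < 0, new interval: [1.382500, 1.415313]
Iteration 6:
  c_6 = (1.382500 + 1.415313)/2 = 1.398906
  f(c_6) = f(1.398906) = -0.043061
  f(a) × f(c) ≥ 0, new interval: [1.398906, 1.415313]

After 6 iteration(s), the approximation is c_6 = 1.398906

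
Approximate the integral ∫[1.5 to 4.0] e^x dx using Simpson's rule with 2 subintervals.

f(x) = e^x
a = 1.5, b = 4.0, n = 2
h = (b - a)/n = 1.250000

Simpson's rule: (h/3)[f(x₀) + 4f(x₁) + 2f(x₂) + ... + f(xₙ)]

x_0 = 1.5000, f(x_0) = 4.481689, coefficient = 1
x_1 = 2.7500, f(x_1) = 15.642632, coefficient = 4
x_2 = 4.0000, f(x_2) = 54.598150, coefficient = 1

I ≈ (1.250000/3) × 121.650367 = 50.687653
Exact value: 50.116461
Error: 0.571192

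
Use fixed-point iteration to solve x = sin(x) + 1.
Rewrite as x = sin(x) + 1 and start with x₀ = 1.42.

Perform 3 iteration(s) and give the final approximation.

Equation: x = sin(x) + 1
Fixed-point form: x = sin(x) + 1
x₀ = 1.42

x_1 = g(1.420000) = 1.988652
x_2 = g(1.988652) = 1.913961
x_3 = g(1.913961) = 1.941694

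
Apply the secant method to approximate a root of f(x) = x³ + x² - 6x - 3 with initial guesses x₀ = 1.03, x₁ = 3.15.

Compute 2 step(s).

f(x) = x³ + x² - 6x - 3
x₀ = 1.03, x₁ = 3.15

Secant formula: x_{n+1} = x_n - f(x_n)(x_n - x_{n-1})/(f(x_n) - f(x_{n-1}))

Iteration 1:
  f(1.030000) = -7.026373
  f(3.150000) = 19.278375
  x_2 = 3.150000 - 19.278375×(3.150000 - 1.030000)/(19.278375 - (-7.026373))
       = 1.596282
Iteration 2:
  f(3.150000) = 19.278375
  f(1.596282) = -5.962063
  x_3 = 1.596282 - (-5.962063)×(1.596282 - 3.150000)/(-5.962063 - 19.278375)
       = 1.963287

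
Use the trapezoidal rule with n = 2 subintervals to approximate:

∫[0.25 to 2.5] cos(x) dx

f(x) = cos(x)
a = 0.25, b = 2.5, n = 2
h = (b - a)/n = 1.125000

Trapezoidal rule: (h/2)[f(x₀) + 2f(x₁) + 2f(x₂) + ... + f(xₙ)]

x_0 = 0.2500, f(x_0) = 0.968912, coefficient = 1
x_1 = 1.3750, f(x_1) = 0.194548, coefficient = 2
x_2 = 2.5000, f(x_2) = -0.801144, coefficient = 1

I ≈ (1.125000/2) × 0.556864 = 0.313236
Exact value: 0.351068
Error: 0.037832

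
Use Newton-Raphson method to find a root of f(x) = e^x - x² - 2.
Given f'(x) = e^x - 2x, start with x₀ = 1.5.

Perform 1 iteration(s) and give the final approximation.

f(x) = e^x - x² - 2
f'(x) = e^x - 2x
x₀ = 1.5

Newton-Raphson formula: x_{n+1} = x_n - f(x_n)/f'(x_n)

Iteration 1:
  f(1.500000) = 0.231689
  f'(1.500000) = 1.481689
  x_1 = 1.500000 - 0.231689/1.481689 = 1.343632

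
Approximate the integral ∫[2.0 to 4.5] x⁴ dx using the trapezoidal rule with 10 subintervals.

f(x) = x⁴
a = 2.0, b = 4.5, n = 10
h = (b - a)/n = 0.250000

Trapezoidal rule: (h/2)[f(x₀) + 2f(x₁) + 2f(x₂) + ... + f(xₙ)]

x_0 = 2.0000, f(x_0) = 16.000000, coefficient = 1
x_1 = 2.2500, f(x_1) = 25.628906, coefficient = 2
x_2 = 2.5000, f(x_2) = 39.062500, coefficient = 2
x_3 = 2.7500, f(x_3) = 57.191406, coefficient = 2
x_4 = 3.0000, f(x_4) = 81.000000, coefficient = 2
x_5 = 3.2500, f(x_5) = 111.566406, coefficient = 2
x_6 = 3.5000, f(x_6) = 150.062500, coefficient = 2
x_7 = 3.7500, f(x_7) = 197.753906, coefficient = 2
x_8 = 4.0000, f(x_8) = 256.000000, coefficient = 2
x_9 = 4.2500, f(x_9) = 326.253906, coefficient = 2
x_10 = 4.5000, f(x_10) = 410.062500, coefficient = 1

I ≈ (0.250000/2) × 2915.101562 = 364.387695
Exact value: 362.656250
Error: 1.731445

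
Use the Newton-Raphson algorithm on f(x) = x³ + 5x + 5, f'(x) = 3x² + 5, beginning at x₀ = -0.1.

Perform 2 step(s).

f(x) = x³ + 5x + 5
f'(x) = 3x² + 5
x₀ = -0.1

Newton-Raphson formula: x_{n+1} = x_n - f(x_n)/f'(x_n)

Iteration 1:
  f(-0.100000) = 4.499000
  f'(-0.100000) = 5.030000
  x_1 = -0.100000 - 4.499000/5.030000 = -0.994433
Iteration 2:
  f(-0.994433) = -0.955560
  f'(-0.994433) = 7.966693
  x_2 = -0.994433 - (-0.955560)/7.966693 = -0.874489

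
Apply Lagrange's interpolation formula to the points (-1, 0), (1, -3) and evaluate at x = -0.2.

Lagrange interpolation formula:
P(x) = Σ yᵢ × Lᵢ(x)
where Lᵢ(x) = Π_{j≠i} (x - xⱼ)/(xᵢ - xⱼ)

L_0(-0.2) = (-0.2 - 1)/(-1 - 1) = 0.600000
L_1(-0.2) = (-0.2 - (-1))/(1 - (-1)) = 0.400000

P(-0.2) = 0×L_0(-0.2) + (-3)×L_1(-0.2)
P(-0.2) = -1.200000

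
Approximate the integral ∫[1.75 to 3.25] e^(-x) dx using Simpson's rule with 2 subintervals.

f(x) = e^(-x)
a = 1.75, b = 3.25, n = 2
h = (b - a)/n = 0.750000

Simpson's rule: (h/3)[f(x₀) + 4f(x₁) + 2f(x₂) + ... + f(xₙ)]

x_0 = 1.7500, f(x_0) = 0.173774, coefficient = 1
x_1 = 2.5000, f(x_1) = 0.082085, coefficient = 4
x_2 = 3.2500, f(x_2) = 0.038774, coefficient = 1

I ≈ (0.750000/3) × 0.540888 = 0.135222
Exact value: 0.135000
Error: 0.000222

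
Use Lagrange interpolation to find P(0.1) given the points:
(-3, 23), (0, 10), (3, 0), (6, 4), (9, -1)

Lagrange interpolation formula:
P(x) = Σ yᵢ × Lᵢ(x)
where Lᵢ(x) = Π_{j≠i} (x - xⱼ)/(xᵢ - xⱼ)

L_0(0.1) = (0.1 - 0)/(-3 - 0) × (0.1 - 3)/(-3 - 3) × (0.1 - 6)/(-3 - 6) × (0.1 - 9)/(-3 - 9) = -0.007833
L_1(0.1) = (0.1 - (-3))/(0 - (-3)) × (0.1 - 3)/(0 - 3) × (0.1 - 6)/(0 - 6) × (0.1 - 9)/(0 - 9) = 0.971327
L_2(0.1) = (0.1 - (-3))/(3 - (-3)) × (0.1 - 0)/(3 - 0) × (0.1 - 6)/(3 - 6) × (0.1 - 9)/(3 - 9) = 0.050241
L_3(0.1) = (0.1 - (-3))/(6 - (-3)) × (0.1 - 0)/(6 - 0) × (0.1 - 3)/(6 - 3) × (0.1 - 9)/(6 - 9) = -0.016463
L_4(0.1) = (0.1 - (-3))/(9 - (-3)) × (0.1 - 0)/(9 - 0) × (0.1 - 3)/(9 - 3) × (0.1 - 6)/(9 - 6) = 0.002728

P(0.1) = 23×L_0(0.1) + 10×L_1(0.1) + 0×L_2(0.1) + 4×L_3(0.1) + (-1)×L_4(0.1)
P(0.1) = 9.464523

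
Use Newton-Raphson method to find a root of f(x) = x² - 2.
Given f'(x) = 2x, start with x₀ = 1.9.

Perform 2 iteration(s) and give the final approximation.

f(x) = x² - 2
f'(x) = 2x
x₀ = 1.9

Newton-Raphson formula: x_{n+1} = x_n - f(x_n)/f'(x_n)

Iteration 1:
  f(1.900000) = 1.610000
  f'(1.900000) = 3.800000
  x_1 = 1.900000 - 1.610000/3.800000 = 1.476316
Iteration 2:
  f(1.476316) = 0.179508
  f'(1.476316) = 2.952632
  x_2 = 1.476316 - 0.179508/2.952632 = 1.415520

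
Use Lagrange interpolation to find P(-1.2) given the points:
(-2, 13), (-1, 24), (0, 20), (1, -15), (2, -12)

Lagrange interpolation formula:
P(x) = Σ yᵢ × Lᵢ(x)
where Lᵢ(x) = Π_{j≠i} (x - xⱼ)/(xᵢ - xⱼ)

L_0(-1.2) = (-1.2 - (-1))/(-2 - (-1)) × (-1.2 - 0)/(-2 - 0) × (-1.2 - 1)/(-2 - 1) × (-1.2 - 2)/(-2 - 2) = 0.070400
L_1(-1.2) = (-1.2 - (-2))/(-1 - (-2)) × (-1.2 - 0)/(-1 - 0) × (-1.2 - 1)/(-1 - 1) × (-1.2 - 2)/(-1 - 2) = 1.126400
L_2(-1.2) = (-1.2 - (-2))/(0 - (-2)) × (-1.2 - (-1))/(0 - (-1)) × (-1.2 - 1)/(0 - 1) × (-1.2 - 2)/(0 - 2) = -0.281600
L_3(-1.2) = (-1.2 - (-2))/(1 - (-2)) × (-1.2 - (-1))/(1 - (-1)) × (-1.2 - 0)/(1 - 0) × (-1.2 - 2)/(1 - 2) = 0.102400
L_4(-1.2) = (-1.2 - (-2))/(2 - (-2)) × (-1.2 - (-1))/(2 - (-1)) × (-1.2 - 0)/(2 - 0) × (-1.2 - 1)/(2 - 1) = -0.017600

P(-1.2) = 13×L_0(-1.2) + 24×L_1(-1.2) + 20×L_2(-1.2) + (-15)×L_3(-1.2) + (-12)×L_4(-1.2)
P(-1.2) = 20.992000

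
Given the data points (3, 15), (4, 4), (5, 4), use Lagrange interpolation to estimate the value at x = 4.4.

Lagrange interpolation formula:
P(x) = Σ yᵢ × Lᵢ(x)
where Lᵢ(x) = Π_{j≠i} (x - xⱼ)/(xᵢ - xⱼ)

L_0(4.4) = (4.4 - 4)/(3 - 4) × (4.4 - 5)/(3 - 5) = -0.120000
L_1(4.4) = (4.4 - 3)/(4 - 3) × (4.4 - 5)/(4 - 5) = 0.840000
L_2(4.4) = (4.4 - 3)/(5 - 3) × (4.4 - 4)/(5 - 4) = 0.280000

P(4.4) = 15×L_0(4.4) + 4×L_1(4.4) + 4×L_2(4.4)
P(4.4) = 2.680000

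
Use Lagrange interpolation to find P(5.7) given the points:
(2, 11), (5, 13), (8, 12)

Lagrange interpolation formula:
P(x) = Σ yᵢ × Lᵢ(x)
where Lᵢ(x) = Π_{j≠i} (x - xⱼ)/(xᵢ - xⱼ)

L_0(5.7) = (5.7 - 5)/(2 - 5) × (5.7 - 8)/(2 - 8) = -0.089444
L_1(5.7) = (5.7 - 2)/(5 - 2) × (5.7 - 8)/(5 - 8) = 0.945556
L_2(5.7) = (5.7 - 2)/(8 - 2) × (5.7 - 5)/(8 - 5) = 0.143889

P(5.7) = 11×L_0(5.7) + 13×L_1(5.7) + 12×L_2(5.7)
P(5.7) = 13.035000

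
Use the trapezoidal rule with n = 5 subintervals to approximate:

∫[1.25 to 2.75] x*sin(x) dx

f(x) = x*sin(x)
a = 1.25, b = 2.75, n = 5
h = (b - a)/n = 0.300000

Trapezoidal rule: (h/2)[f(x₀) + 2f(x₁) + 2f(x₂) + ... + f(xₙ)]

x_0 = 1.2500, f(x_0) = 1.186231, coefficient = 1
x_1 = 1.5500, f(x_1) = 1.549665, coefficient = 2
x_2 = 1.8500, f(x_2) = 1.778359, coefficient = 2
x_3 = 2.1500, f(x_3) = 1.799332, coefficient = 2
x_4 = 2.4500, f(x_4) = 1.562524, coefficient = 2
x_5 = 2.7500, f(x_5) = 1.049568, coefficient = 1

I ≈ (0.300000/2) × 15.615558 = 2.342334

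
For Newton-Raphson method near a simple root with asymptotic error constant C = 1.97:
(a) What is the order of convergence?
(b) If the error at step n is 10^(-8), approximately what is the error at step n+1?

(a) Newton-Raphson has quadratic (order 2) convergence near simple roots.
    This means |e_{n+1}| ≈ C|e_n|².

(b) With |e_n| = 10^(-8) and C = 1.97:
    |e_{n+1}| ≈ 1.97 × (10^(-8))² = 1.97 × 10^(-16)

(a) 2 (quadratic); (b) |e_{n+1}| ≈ 1.970e-16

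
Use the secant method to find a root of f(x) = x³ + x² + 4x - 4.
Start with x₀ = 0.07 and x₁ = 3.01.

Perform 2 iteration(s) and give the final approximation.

f(x) = x³ + x² + 4x - 4
x₀ = 0.07, x₁ = 3.01

Secant formula: x_{n+1} = x_n - f(x_n)(x_n - x_{n-1})/(f(x_n) - f(x_{n-1}))

Iteration 1:
  f(0.070000) = -3.714757
  f(3.010000) = 44.371001
  x_2 = 3.010000 - 44.371001×(3.010000 - 0.070000)/(44.371001 - (-3.714757))
       = 0.297123
Iteration 2:
  f(3.010000) = 44.371001
  f(0.297123) = -2.696995
  x_3 = 0.297123 - (-2.696995)×(0.297123 - 3.010000)/(-2.696995 - 44.371001)
       = 0.452571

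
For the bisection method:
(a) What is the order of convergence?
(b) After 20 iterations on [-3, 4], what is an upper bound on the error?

(a) Bisection has linear (order 1) convergence; the error is halved each step.

(b) Error bound = (b-a)/2^n = (4 - (-3))/2^{20}
    = 7/2^{20}

(a) 1 (linear); (b) error ≤ 6.68e-06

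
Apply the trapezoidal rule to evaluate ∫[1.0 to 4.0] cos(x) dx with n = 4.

f(x) = cos(x)
a = 1.0, b = 4.0, n = 4
h = (b - a)/n = 0.750000

Trapezoidal rule: (h/2)[f(x₀) + 2f(x₁) + 2f(x₂) + ... + f(xₙ)]

x_0 = 1.0000, f(x_0) = 0.540302, coefficient = 1
x_1 = 1.7500, f(x_1) = -0.178246, coefficient = 2
x_2 = 2.5000, f(x_2) = -0.801144, coefficient = 2
x_3 = 3.2500, f(x_3) = -0.994130, coefficient = 2
x_4 = 4.0000, f(x_4) = -0.653644, coefficient = 1

I ≈ (0.750000/2) × -4.060380 = -1.522643
Exact value: -1.598273
Error: 0.075631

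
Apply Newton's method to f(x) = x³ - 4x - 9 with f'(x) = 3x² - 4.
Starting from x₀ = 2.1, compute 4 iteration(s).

f(x) = x³ - 4x - 9
f'(x) = 3x² - 4
x₀ = 2.1

Newton-Raphson formula: x_{n+1} = x_n - f(x_n)/f'(x_n)

Iteration 1:
  f(2.100000) = -8.139000
  f'(2.100000) = 9.230000
  x_1 = 2.100000 - (-8.139000)/9.230000 = 2.981798
Iteration 2:
  f(2.981798) = 5.584341
  f'(2.981798) = 22.673367
  x_2 = 2.981798 - 5.584341/22.673367 = 2.735503
Iteration 3:
  f(2.735503) = 0.527699
  f'(2.735503) = 18.448935
  x_3 = 2.735503 - 0.527699/18.448935 = 2.706900
Iteration 4:
  f(2.706900) = 0.006691
  f'(2.706900) = 17.981924
  x_4 = 2.706900 - 0.006691/17.981924 = 2.706528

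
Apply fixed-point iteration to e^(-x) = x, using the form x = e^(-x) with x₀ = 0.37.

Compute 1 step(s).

Equation: e^(-x) = x
Fixed-point form: x = e^(-x)
x₀ = 0.37

x_1 = g(0.370000) = 0.690734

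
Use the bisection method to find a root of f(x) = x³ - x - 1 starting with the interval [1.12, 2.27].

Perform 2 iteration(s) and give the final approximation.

f(x) = x³ - x - 1
Initial interval: [1.12, 2.27]

Iteration 1:
  c_1 = (1.120000 + 2.270000)/2 = 1.695000
  f(c_1) = f(1.695000) = 2.174777
  f(a) × f(c) < 0, new interval: [1.120000, 1.695000]
Iteration 2:
  c_2 = (1.120000 + 1.695000)/2 = 1.407500
  f(c_2) = f(1.407500) = 0.380837
  f(a) × f(c) < 0, new interval: [1.120000, 1.407500]

After 2 iteration(s), the approximation is c_2 = 1.407500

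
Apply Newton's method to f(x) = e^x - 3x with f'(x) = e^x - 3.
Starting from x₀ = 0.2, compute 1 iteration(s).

f(x) = e^x - 3x
f'(x) = e^x - 3
x₀ = 0.2

Newton-Raphson formula: x_{n+1} = x_n - f(x_n)/f'(x_n)

Iteration 1:
  f(0.200000) = 0.621403
  f'(0.200000) = -1.778597
  x_1 = 0.200000 - 0.621403/(-1.778597) = 0.549378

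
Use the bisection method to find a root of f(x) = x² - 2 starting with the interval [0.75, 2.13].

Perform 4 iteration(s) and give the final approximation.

f(x) = x² - 2
Initial interval: [0.75, 2.13]

Iteration 1:
  c_1 = (0.750000 + 2.130000)/2 = 1.440000
  f(c_1) = f(1.440000) = 0.073600
  f(a) × f(c) < 0, new interval: [0.750000, 1.440000]
Iteration 2:
  c_2 = (0.750000 + 1.440000)/2 = 1.095000
  f(c_2) = f(1.095000) = -0.800975
  f(a) × f(c) ≥ 0, new interval: [1.095000, 1.440000]
Iteration 3:
  c_3 = (1.095000 + 1.440000)/2 = 1.267500
  f(c_3) = f(1.267500) = -0.393444
  f(a) × f(c) ≥ 0, new interval: [1.267500, 1.440000]
Iteration 4:
  c_4 = (1.267500 + 1.440000)/2 = 1.353750
  f(c_4) = f(1.353750) = -0.167361
  f(a) × f(c) ≥ 0, new interval: [1.353750, 1.440000]

After 4 iteration(s), the approximation is c_4 = 1.353750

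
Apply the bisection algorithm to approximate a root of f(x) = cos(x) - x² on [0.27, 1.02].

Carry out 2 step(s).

f(x) = cos(x) - x²
Initial interval: [0.27, 1.02]

Iteration 1:
  c_1 = (0.270000 + 1.020000)/2 = 0.645000
  f(c_1) = f(0.645000) = 0.383075
  f(a) × f(c) ≥ 0, new interval: [0.645000, 1.020000]
Iteration 2:
  c_2 = (0.645000 + 1.020000)/2 = 0.832500
  f(c_2) = f(0.832500) = -0.020027
  f(a) × f(c) < 0, new interval: [0.645000, 0.832500]

After 2 iteration(s), the approximation is c_2 = 0.832500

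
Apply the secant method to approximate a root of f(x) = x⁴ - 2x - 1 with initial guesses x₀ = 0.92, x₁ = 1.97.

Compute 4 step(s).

f(x) = x⁴ - 2x - 1
x₀ = 0.92, x₁ = 1.97

Secant formula: x_{n+1} = x_n - f(x_n)(x_n - x_{n-1})/(f(x_n) - f(x_{n-1}))

Iteration 1:
  f(0.920000) = -2.123607
  f(1.970000) = 10.121385
  x_2 = 1.970000 - 10.121385×(1.970000 - 0.920000)/(10.121385 - (-2.123607))
       = 1.102098
Iteration 2:
  f(1.970000) = 10.121385
  f(1.102098) = -1.728895
  x_3 = 1.102098 - (-1.728895)×(1.102098 - 1.970000)/(-1.728895 - 10.121385)
       = 1.228720
Iteration 3:
  f(1.102098) = -1.728895
  f(1.228720) = -1.178085
  x_4 = 1.228720 - (-1.178085)×(1.228720 - 1.102098)/(-1.178085 - (-1.728895))
       = 1.499543
Iteration 4:
  f(1.228720) = -1.178085
  f(1.499543) = 1.057249
  x_5 = 1.499543 - 1.057249×(1.499543 - 1.228720)/(1.057249 - (-1.178085))
       = 1.371452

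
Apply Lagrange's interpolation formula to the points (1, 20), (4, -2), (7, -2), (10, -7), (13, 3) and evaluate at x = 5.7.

Lagrange interpolation formula:
P(x) = Σ yᵢ × Lᵢ(x)
where Lᵢ(x) = Π_{j≠i} (x - xⱼ)/(xᵢ - xⱼ)

L_0(5.7) = (5.7 - 4)/(1 - 4) × (5.7 - 7)/(1 - 7) × (5.7 - 10)/(1 - 10) × (5.7 - 13)/(1 - 13) = -0.035685
L_1(5.7) = (5.7 - 1)/(4 - 1) × (5.7 - 7)/(4 - 7) × (5.7 - 10)/(4 - 10) × (5.7 - 13)/(4 - 13) = 0.394636
L_2(5.7) = (5.7 - 1)/(7 - 1) × (5.7 - 4)/(7 - 4) × (5.7 - 10)/(7 - 10) × (5.7 - 13)/(7 - 13) = 0.774093
L_3(5.7) = (5.7 - 1)/(10 - 1) × (5.7 - 4)/(10 - 4) × (5.7 - 7)/(10 - 7) × (5.7 - 13)/(10 - 13) = -0.156019
L_4(5.7) = (5.7 - 1)/(13 - 1) × (5.7 - 4)/(13 - 4) × (5.7 - 7)/(13 - 7) × (5.7 - 10)/(13 - 10) = 0.022975

P(5.7) = 20×L_0(5.7) + (-2)×L_1(5.7) + (-2)×L_2(5.7) + (-7)×L_3(5.7) + 3×L_4(5.7)
P(5.7) = -1.890103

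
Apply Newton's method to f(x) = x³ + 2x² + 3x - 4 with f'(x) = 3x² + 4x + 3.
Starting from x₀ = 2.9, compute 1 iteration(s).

f(x) = x³ + 2x² + 3x - 4
f'(x) = 3x² + 4x + 3
x₀ = 2.9

Newton-Raphson formula: x_{n+1} = x_n - f(x_n)/f'(x_n)

Iteration 1:
  f(2.900000) = 45.909000
  f'(2.900000) = 39.830000
  x_1 = 2.900000 - 45.909000/39.830000 = 1.747376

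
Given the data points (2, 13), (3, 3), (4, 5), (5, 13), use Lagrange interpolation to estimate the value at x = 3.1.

Lagrange interpolation formula:
P(x) = Σ yᵢ × Lᵢ(x)
where Lᵢ(x) = Π_{j≠i} (x - xⱼ)/(xᵢ - xⱼ)

L_0(3.1) = (3.1 - 3)/(2 - 3) × (3.1 - 4)/(2 - 4) × (3.1 - 5)/(2 - 5) = -0.028500
L_1(3.1) = (3.1 - 2)/(3 - 2) × (3.1 - 4)/(3 - 4) × (3.1 - 5)/(3 - 5) = 0.940500
L_2(3.1) = (3.1 - 2)/(4 - 2) × (3.1 - 3)/(4 - 3) × (3.1 - 5)/(4 - 5) = 0.104500
L_3(3.1) = (3.1 - 2)/(5 - 2) × (3.1 - 3)/(5 - 3) × (3.1 - 4)/(5 - 4) = -0.016500

P(3.1) = 13×L_0(3.1) + 3×L_1(3.1) + 5×L_2(3.1) + 13×L_3(3.1)
P(3.1) = 2.759000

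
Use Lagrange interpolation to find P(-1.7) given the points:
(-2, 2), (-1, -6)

Lagrange interpolation formula:
P(x) = Σ yᵢ × Lᵢ(x)
where Lᵢ(x) = Π_{j≠i} (x - xⱼ)/(xᵢ - xⱼ)

L_0(-1.7) = (-1.7 - (-1))/(-2 - (-1)) = 0.700000
L_1(-1.7) = (-1.7 - (-2))/(-1 - (-2)) = 0.300000

P(-1.7) = 2×L_0(-1.7) + (-6)×L_1(-1.7)
P(-1.7) = -0.400000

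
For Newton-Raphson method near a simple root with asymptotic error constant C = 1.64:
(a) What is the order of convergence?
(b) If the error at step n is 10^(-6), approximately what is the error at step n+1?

(a) Newton-Raphson has quadratic (order 2) convergence near simple roots.
    This means |e_{n+1}| ≈ C|e_n|².

(b) With |e_n| = 10^(-6) and C = 1.64:
    |e_{n+1}| ≈ 1.64 × (10^(-6))² = 1.64 × 10^(-12)

(a) 2 (quadratic); (b) |e_{n+1}| ≈ 1.640e-12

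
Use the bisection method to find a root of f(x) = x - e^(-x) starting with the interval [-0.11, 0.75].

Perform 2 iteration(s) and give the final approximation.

f(x) = x - e^(-x)
Initial interval: [-0.11, 0.75]

Iteration 1:
  c_1 = (-0.110000 + 0.750000)/2 = 0.320000
  f(c_1) = f(0.320000) = -0.406149
  f(a) × f(c) ≥ 0, new interval: [0.320000, 0.750000]
Iteration 2:
  c_2 = (0.320000 + 0.750000)/2 = 0.535000
  f(c_2) = f(0.535000) = -0.050669
  f(a) × f(c) ≥ 0, new interval: [0.535000, 0.750000]

After 2 iteration(s), the approximation is c_2 = 0.535000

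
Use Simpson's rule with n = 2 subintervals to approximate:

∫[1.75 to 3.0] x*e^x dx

f(x) = x*e^x
a = 1.75, b = 3.0, n = 2
h = (b - a)/n = 0.625000

Simpson's rule: (h/3)[f(x₀) + 4f(x₁) + 2f(x₂) + ... + f(xₙ)]

x_0 = 1.7500, f(x_0) = 10.070555, coefficient = 1
x_1 = 2.3750, f(x_1) = 25.533656, coefficient = 4
x_2 = 3.0000, f(x_2) = 60.256611, coefficient = 1

I ≈ (0.625000/3) × 172.461791 = 35.929540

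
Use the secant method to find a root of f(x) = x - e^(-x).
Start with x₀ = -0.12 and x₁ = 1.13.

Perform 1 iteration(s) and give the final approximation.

f(x) = x - e^(-x)
x₀ = -0.12, x₁ = 1.13

Secant formula: x_{n+1} = x_n - f(x_n)(x_n - x_{n-1})/(f(x_n) - f(x_{n-1}))

Iteration 1:
  f(-0.120000) = -1.247497
  f(1.130000) = 0.806967
  x_2 = 1.130000 - 0.806967×(1.130000 - (-0.120000))/(0.806967 - (-1.247497))
       = 0.639016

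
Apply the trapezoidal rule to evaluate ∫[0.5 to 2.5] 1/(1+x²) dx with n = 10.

f(x) = 1/(1+x²)
a = 0.5, b = 2.5, n = 10
h = (b - a)/n = 0.200000

Trapezoidal rule: (h/2)[f(x₀) + 2f(x₁) + 2f(x₂) + ... + f(xₙ)]

x_0 = 0.5000, f(x_0) = 0.800000, coefficient = 1
x_1 = 0.7000, f(x_1) = 0.671141, coefficient = 2
x_2 = 0.9000, f(x_2) = 0.552486, coefficient = 2
x_3 = 1.1000, f(x_3) = 0.452489, coefficient = 2
x_4 = 1.3000, f(x_4) = 0.371747, coefficient = 2
x_5 = 1.5000, f(x_5) = 0.307692, coefficient = 2
x_6 = 1.7000, f(x_6) = 0.257069, coefficient = 2
x_7 = 1.9000, f(x_7) = 0.216920, coefficient = 2
x_8 = 2.1000, f(x_8) = 0.184843, coefficient = 2
x_9 = 2.3000, f(x_9) = 0.158983, coefficient = 2
x_10 = 2.5000, f(x_10) = 0.137931, coefficient = 1

I ≈ (0.200000/2) × 7.284671 = 0.728467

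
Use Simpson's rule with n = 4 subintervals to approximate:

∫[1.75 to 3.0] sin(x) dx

f(x) = sin(x)
a = 1.75, b = 3.0, n = 4
h = (b - a)/n = 0.312500

Simpson's rule: (h/3)[f(x₀) + 4f(x₁) + 2f(x₂) + ... + f(xₙ)]

x_0 = 1.7500, f(x_0) = 0.983986, coefficient = 1
x_1 = 2.0625, f(x_1) = 0.881530, coefficient = 4
x_2 = 2.3750, f(x_2) = 0.693685, coefficient = 2
x_3 = 2.6875, f(x_3) = 0.438647, coefficient = 4
x_4 = 3.0000, f(x_4) = 0.141120, coefficient = 1

I ≈ (0.312500/3) × 7.793184 = 0.811790
Exact value: 0.811746
Error: 0.000044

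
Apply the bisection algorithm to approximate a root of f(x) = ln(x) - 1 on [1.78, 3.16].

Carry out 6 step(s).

f(x) = ln(x) - 1
Initial interval: [1.78, 3.16]

Iteration 1:
  c_1 = (1.780000 + 3.160000)/2 = 2.470000
  f(c_1) = f(2.470000) = -0.095782
  f(a) × f(c) ≥ 0, new interval: [2.470000, 3.160000]
Iteration 2:
  c_2 = (2.470000 + 3.160000)/2 = 2.815000
  f(c_2) = f(2.815000) = 0.034962
  f(a) × f(c) < 0, new interval: [2.470000, 2.815000]
Iteration 3:
  c_3 = (2.470000 + 2.815000)/2 = 2.642500
  f(c_3) = f(2.642500) = -0.028275
  f(a) × f(c) ≥ 0, new interval: [2.642500, 2.815000]
Iteration 4:
  c_4 = (2.642500 + 2.815000)/2 = 2.728750
  f(c_4) = f(2.728750) = 0.003844
  f(a) × f(c) < 0, new interval: [2.642500, 2.728750]
Iteration 5:
  c_5 = (2.642500 + 2.728750)/2 = 2.685625
  f(c_5) = f(2.685625) = -0.012087
  f(a) × f(c) ≥ 0, new interval: [2.685625, 2.728750]
Iteration 6:
  c_6 = (2.685625 + 2.728750)/2 = 2.707187
  f(c_6) = f(2.707187) = -0.004090
  f(a) × f(c) ≥ 0, new interval: [2.707187, 2.728750]

After 6 iteration(s), the approximation is c_6 = 2.707187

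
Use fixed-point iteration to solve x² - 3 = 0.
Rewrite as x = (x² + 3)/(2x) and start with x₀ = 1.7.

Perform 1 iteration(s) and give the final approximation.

Equation: x² - 3 = 0
Fixed-point form: x = (x² + 3)/(2x)
x₀ = 1.7

x_1 = g(1.700000) = 1.732353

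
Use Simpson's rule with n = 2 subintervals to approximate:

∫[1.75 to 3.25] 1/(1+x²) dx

f(x) = 1/(1+x²)
a = 1.75, b = 3.25, n = 2
h = (b - a)/n = 0.750000

Simpson's rule: (h/3)[f(x₀) + 4f(x₁) + 2f(x₂) + ... + f(xₙ)]

x_0 = 1.7500, f(x_0) = 0.246154, coefficient = 1
x_1 = 2.5000, f(x_1) = 0.137931, coefficient = 4
x_2 = 3.2500, f(x_2) = 0.086486, coefficient = 1

I ≈ (0.750000/3) × 0.884364 = 0.221091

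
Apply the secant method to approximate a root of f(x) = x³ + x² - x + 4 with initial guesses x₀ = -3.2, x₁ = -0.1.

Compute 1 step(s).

f(x) = x³ + x² - x + 4
x₀ = -3.2, x₁ = -0.1

Secant formula: x_{n+1} = x_n - f(x_n)(x_n - x_{n-1})/(f(x_n) - f(x_{n-1}))

Iteration 1:
  f(-3.200000) = -15.328000
  f(-0.100000) = 4.109000
  x_2 = -0.100000 - 4.109000×(-0.100000 - (-3.200000))/(4.109000 - (-15.328000))
       = -0.755343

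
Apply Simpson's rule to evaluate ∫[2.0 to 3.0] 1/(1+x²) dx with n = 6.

f(x) = 1/(1+x²)
a = 2.0, b = 3.0, n = 6
h = (b - a)/n = 0.166667

Simpson's rule: (h/3)[f(x₀) + 4f(x₁) + 2f(x₂) + ... + f(xₙ)]

x_0 = 2.0000, f(x_0) = 0.200000, coefficient = 1
x_1 = 2.1667, f(x_1) = 0.175610, coefficient = 4
x_2 = 2.3333, f(x_2) = 0.155172, coefficient = 2
x_3 = 2.5000, f(x_3) = 0.137931, coefficient = 4
x_4 = 2.6667, f(x_4) = 0.123288, coefficient = 2
x_5 = 2.8333, f(x_5) = 0.110769, coefficient = 4
x_6 = 3.0000, f(x_6) = 0.100000, coefficient = 1

I ≈ (0.166667/3) × 2.554160 = 0.141898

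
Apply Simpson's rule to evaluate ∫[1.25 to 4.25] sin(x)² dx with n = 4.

f(x) = sin(x)²
a = 1.25, b = 4.25, n = 4
h = (b - a)/n = 0.750000

Simpson's rule: (h/3)[f(x₀) + 4f(x₁) + 2f(x₂) + ... + f(xₙ)]

x_0 = 1.2500, f(x_0) = 0.900572, coefficient = 1
x_1 = 2.0000, f(x_1) = 0.826822, coefficient = 4
x_2 = 2.7500, f(x_2) = 0.145665, coefficient = 2
x_3 = 3.5000, f(x_3) = 0.123049, coefficient = 4
x_4 = 4.2500, f(x_4) = 0.801006, coefficient = 1

I ≈ (0.750000/3) × 5.792391 = 1.448098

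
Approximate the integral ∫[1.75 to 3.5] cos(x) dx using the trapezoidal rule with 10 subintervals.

f(x) = cos(x)
a = 1.75, b = 3.5, n = 10
h = (b - a)/n = 0.175000

Trapezoidal rule: (h/2)[f(x₀) + 2f(x₁) + 2f(x₂) + ... + f(xₙ)]

x_0 = 1.7500, f(x_0) = -0.178246, coefficient = 1
x_1 = 1.9250, f(x_1) = -0.346844, coefficient = 2
x_2 = 2.1000, f(x_2) = -0.504846, coefficient = 2
x_3 = 2.2750, f(x_3) = -0.647427, coefficient = 2
x_4 = 2.4500, f(x_4) = -0.770231, coefficient = 2
x_5 = 2.6250, f(x_5) = -0.869507, coefficient = 2
x_6 = 2.8000, f(x_6) = -0.942222, coefficient = 2
x_7 = 2.9750, f(x_7) = -0.986156, coefficient = 2
x_8 = 3.1500, f(x_8) = -0.999965, coefficient = 2
x_9 = 3.3250, f(x_9) = -0.983228, coefficient = 2
x_10 = 3.5000, f(x_10) = -0.936457, coefficient = 1

I ≈ (0.175000/2) × -15.215554 = -1.331361
Exact value: -1.334769
Error: 0.003408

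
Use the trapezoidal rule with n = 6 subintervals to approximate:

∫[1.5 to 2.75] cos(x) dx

f(x) = cos(x)
a = 1.5, b = 2.75, n = 6
h = (b - a)/n = 0.208333

Trapezoidal rule: (h/2)[f(x₀) + 2f(x₁) + 2f(x₂) + ... + f(xₙ)]

x_0 = 1.5000, f(x_0) = 0.070737, coefficient = 1
x_1 = 1.7083, f(x_1) = -0.137104, coefficient = 2
x_2 = 1.9167, f(x_2) = -0.339016, coefficient = 2
x_3 = 2.1250, f(x_3) = -0.526266, coefficient = 2
x_4 = 2.3333, f(x_4) = -0.690758, coefficient = 2
x_5 = 2.5417, f(x_5) = -0.825377, coefficient = 2
x_6 = 2.7500, f(x_6) = -0.924302, coefficient = 1

I ≈ (0.208333/2) × -5.890608 = -0.613605
Exact value: -0.615834
Error: 0.002229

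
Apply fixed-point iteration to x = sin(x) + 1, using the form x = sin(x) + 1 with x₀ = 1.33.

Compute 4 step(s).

Equation: x = sin(x) + 1
Fixed-point form: x = sin(x) + 1
x₀ = 1.33

x_1 = g(1.330000) = 1.971148
x_2 = g(1.971148) = 1.920924
x_3 = g(1.920924) = 1.939329
x_4 = g(1.939329) = 1.932857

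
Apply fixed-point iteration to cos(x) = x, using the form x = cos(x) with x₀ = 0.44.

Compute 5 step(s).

Equation: cos(x) = x
Fixed-point form: x = cos(x)
x₀ = 0.44

x_1 = g(0.440000) = 0.904752
x_2 = g(0.904752) = 0.617881
x_3 = g(0.617881) = 0.815108
x_4 = g(0.815108) = 0.685790
x_5 = g(0.685790) = 0.773919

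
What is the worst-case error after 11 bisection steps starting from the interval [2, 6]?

Bisection error bound: |error| ≤ (b-a)/2^n
|error| ≤ (6 - 2)/2^11 = 4/2^11
|error| ≤ 0.0019531250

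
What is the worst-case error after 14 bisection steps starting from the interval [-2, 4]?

Bisection error bound: |error| ≤ (b-a)/2^n
|error| ≤ (4 - (-2))/2^14 = 6/2^14
|error| ≤ 0.0003662109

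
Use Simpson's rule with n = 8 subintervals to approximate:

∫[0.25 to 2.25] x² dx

f(x) = x²
a = 0.25, b = 2.25, n = 8
h = (b - a)/n = 0.250000

Simpson's rule: (h/3)[f(x₀) + 4f(x₁) + 2f(x₂) + ... + f(xₙ)]

x_0 = 0.2500, f(x_0) = 0.062500, coefficient = 1
x_1 = 0.5000, f(x_1) = 0.250000, coefficient = 4
x_2 = 0.7500, f(x_2) = 0.562500, coefficient = 2
x_3 = 1.0000, f(x_3) = 1.000000, coefficient = 4
x_4 = 1.2500, f(x_4) = 1.562500, coefficient = 2
x_5 = 1.5000, f(x_5) = 2.250000, coefficient = 4
x_6 = 1.7500, f(x_6) = 3.062500, coefficient = 2
x_7 = 2.0000, f(x_7) = 4.000000, coefficient = 4
x_8 = 2.2500, f(x_8) = 5.062500, coefficient = 1

I ≈ (0.250000/3) × 45.500000 = 3.791667
Exact value: 3.791667
Error: 0.000000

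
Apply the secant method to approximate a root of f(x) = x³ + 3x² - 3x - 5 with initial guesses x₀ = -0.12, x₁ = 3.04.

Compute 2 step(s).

f(x) = x³ + 3x² - 3x - 5
x₀ = -0.12, x₁ = 3.04

Secant formula: x_{n+1} = x_n - f(x_n)(x_n - x_{n-1})/(f(x_n) - f(x_{n-1}))

Iteration 1:
  f(-0.120000) = -4.598528
  f(3.040000) = 41.699264
  x_2 = 3.040000 - 41.699264×(3.040000 - (-0.120000))/(41.699264 - (-4.598528))
       = 0.193867
Iteration 2:
  f(3.040000) = 41.699264
  f(0.193867) = -5.461561
  x_3 = 0.193867 - (-5.461561)×(0.193867 - 3.040000)/(-5.461561 - 41.699264)
       = 0.523470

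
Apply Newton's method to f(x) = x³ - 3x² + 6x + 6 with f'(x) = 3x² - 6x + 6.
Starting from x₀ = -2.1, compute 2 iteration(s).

f(x) = x³ - 3x² + 6x + 6
f'(x) = 3x² - 6x + 6
x₀ = -2.1

Newton-Raphson formula: x_{n+1} = x_n - f(x_n)/f'(x_n)

Iteration 1:
  f(-2.100000) = -29.091000
  f'(-2.100000) = 31.830000
  x_1 = -2.100000 - (-29.091000)/31.830000 = -1.186051
Iteration 2:
  f(-1.186051) = -7.004893
  f'(-1.186051) = 17.336456
  x_2 = -1.186051 - (-7.004893)/17.336456 = -0.781995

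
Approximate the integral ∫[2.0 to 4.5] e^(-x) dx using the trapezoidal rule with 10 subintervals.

f(x) = e^(-x)
a = 2.0, b = 4.5, n = 10
h = (b - a)/n = 0.250000

Trapezoidal rule: (h/2)[f(x₀) + 2f(x₁) + 2f(x₂) + ... + f(xₙ)]

x_0 = 2.0000, f(x_0) = 0.135335, coefficient = 1
x_1 = 2.2500, f(x_1) = 0.105399, coefficient = 2
x_2 = 2.5000, f(x_2) = 0.082085, coefficient = 2
x_3 = 2.7500, f(x_3) = 0.063928, coefficient = 2
x_4 = 3.0000, f(x_4) = 0.049787, coefficient = 2
x_5 = 3.2500, f(x_5) = 0.038774, coefficient = 2
x_6 = 3.5000, f(x_6) = 0.030197, coefficient = 2
x_7 = 3.7500, f(x_7) = 0.023518, coefficient = 2
x_8 = 4.0000, f(x_8) = 0.018316, coefficient = 2
x_9 = 4.2500, f(x_9) = 0.014264, coefficient = 2
x_10 = 4.5000, f(x_10) = 0.011109, coefficient = 1

I ≈ (0.250000/2) × 0.998981 = 0.124873
Exact value: 0.124226
Error: 0.000646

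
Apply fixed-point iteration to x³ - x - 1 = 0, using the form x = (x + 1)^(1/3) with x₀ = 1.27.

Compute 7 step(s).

Equation: x³ - x - 1 = 0
Fixed-point form: x = (x + 1)^(1/3)
x₀ = 1.27

x_1 = g(1.270000) = 1.314242
x_2 = g(1.314242) = 1.322725
x_3 = g(1.322725) = 1.324339
x_4 = g(1.324339) = 1.324646
x_5 = g(1.324646) = 1.324704
x_6 = g(1.324704) = 1.324715
x_7 = g(1.324715) = 1.324717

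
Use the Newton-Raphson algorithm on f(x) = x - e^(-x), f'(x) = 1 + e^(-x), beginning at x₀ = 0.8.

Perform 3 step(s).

f(x) = x - e^(-x)
f'(x) = 1 + e^(-x)
x₀ = 0.8

Newton-Raphson formula: x_{n+1} = x_n - f(x_n)/f'(x_n)

Iteration 1:
  f(0.800000) = 0.350671
  f'(0.800000) = 1.449329
  x_1 = 0.800000 - 0.350671/1.449329 = 0.558046
Iteration 2:
  f(0.558046) = -0.014280
  f'(0.558046) = 1.572326
  x_2 = 0.558046 - (-0.014280)/1.572326 = 0.567128
Iteration 3:
  f(0.567128) = -0.000024
  f'(0.567128) = 1.567152
  x_3 = 0.567128 - (-0.000024)/1.567152 = 0.567143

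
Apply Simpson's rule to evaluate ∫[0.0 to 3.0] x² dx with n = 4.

f(x) = x²
a = 0.0, b = 3.0, n = 4
h = (b - a)/n = 0.750000

Simpson's rule: (h/3)[f(x₀) + 4f(x₁) + 2f(x₂) + ... + f(xₙ)]

x_0 = 0.0000, f(x_0) = 0.000000, coefficient = 1
x_1 = 0.7500, f(x_1) = 0.562500, coefficient = 4
x_2 = 1.5000, f(x_2) = 2.250000, coefficient = 2
x_3 = 2.2500, f(x_3) = 5.062500, coefficient = 4
x_4 = 3.0000, f(x_4) = 9.000000, coefficient = 1

I ≈ (0.750000/3) × 36.000000 = 9.000000
Exact value: 9.000000
Error: 0.000000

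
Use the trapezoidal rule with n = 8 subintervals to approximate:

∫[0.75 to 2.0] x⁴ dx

f(x) = x⁴
a = 0.75, b = 2.0, n = 8
h = (b - a)/n = 0.156250

Trapezoidal rule: (h/2)[f(x₀) + 2f(x₁) + 2f(x₂) + ... + f(xₙ)]

x_0 = 0.7500, f(x_0) = 0.316406, coefficient = 1
x_1 = 0.9062, f(x_1) = 0.674516, coefficient = 2
x_2 = 1.0625, f(x_2) = 1.274429, coefficient = 2
x_3 = 1.2188, f(x_3) = 2.206269, coefficient = 2
x_4 = 1.3750, f(x_4) = 3.574463, coefficient = 2
x_5 = 1.5312, f(x_5) = 5.497743, coefficient = 2
x_6 = 1.6875, f(x_6) = 8.109146, coefficient = 2
x_7 = 1.8438, f(x_7) = 11.556016, coefficient = 2
x_8 = 2.0000, f(x_8) = 16.000000, coefficient = 1

I ≈ (0.156250/2) × 82.101570 = 6.414185
Exact value: 6.352539
Error: 0.061646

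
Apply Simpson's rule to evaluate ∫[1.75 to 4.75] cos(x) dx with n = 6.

f(x) = cos(x)
a = 1.75, b = 4.75, n = 6
h = (b - a)/n = 0.500000

Simpson's rule: (h/3)[f(x₀) + 4f(x₁) + 2f(x₂) + ... + f(xₙ)]

x_0 = 1.7500, f(x_0) = -0.178246, coefficient = 1
x_1 = 2.2500, f(x_1) = -0.628174, coefficient = 4
x_2 = 2.7500, f(x_2) = -0.924302, coefficient = 2
x_3 = 3.2500, f(x_3) = -0.994130, coefficient = 4
x_4 = 3.7500, f(x_4) = -0.820559, coefficient = 2
x_5 = 4.2500, f(x_5) = -0.446087, coefficient = 4
x_6 = 4.7500, f(x_6) = 0.037602, coefficient = 1

I ≈ (0.500000/3) × -11.903931 = -1.983988
Exact value: -1.983279
Error: 0.000710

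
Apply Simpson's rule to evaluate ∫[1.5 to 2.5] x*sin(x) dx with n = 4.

f(x) = x*sin(x)
a = 1.5, b = 2.5, n = 4
h = (b - a)/n = 0.250000

Simpson's rule: (h/3)[f(x₀) + 4f(x₁) + 2f(x₂) + ... + f(xₙ)]

x_0 = 1.5000, f(x_0) = 1.496242, coefficient = 1
x_1 = 1.7500, f(x_1) = 1.721975, coefficient = 4
x_2 = 2.0000, f(x_2) = 1.818595, coefficient = 2
x_3 = 2.2500, f(x_3) = 1.750665, coefficient = 4
x_4 = 2.5000, f(x_4) = 1.496180, coefficient = 1

I ≈ (0.250000/3) × 20.520173 = 1.710014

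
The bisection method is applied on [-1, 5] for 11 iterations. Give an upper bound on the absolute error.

Bisection error bound: |error| ≤ (b-a)/2^n
|error| ≤ (5 - (-1))/2^11 = 6/2^11
|error| ≤ 0.0029296875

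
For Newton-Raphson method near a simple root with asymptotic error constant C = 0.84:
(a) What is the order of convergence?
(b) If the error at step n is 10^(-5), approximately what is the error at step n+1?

(a) Newton-Raphson has quadratic (order 2) convergence near simple roots.
    This means |e_{n+1}| ≈ C|e_n|².

(b) With |e_n| = 10^(-5) and C = 0.84:
    |e_{n+1}| ≈ 0.84 × (10^(-5))² = 0.84 × 10^(-10)

(a) 2 (quadratic); (b) |e_{n+1}| ≈ 8.400e-11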